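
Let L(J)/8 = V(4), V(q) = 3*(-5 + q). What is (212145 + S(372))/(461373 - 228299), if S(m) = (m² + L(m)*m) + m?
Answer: 341973/233074 ≈ 1.4672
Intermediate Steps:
V(q) = -15 + 3*q
L(J) = -24 (L(J) = 8*(-15 + 3*4) = 8*(-15 + 12) = 8*(-3) = -24)
S(m) = m² - 23*m (S(m) = (m² - 24*m) + m = m² - 23*m)
(212145 + S(372))/(461373 - 228299) = (212145 + 372*(-23 + 372))/(461373 - 228299) = (212145 + 372*349)/233074 = (212145 + 129828)*(1/233074) = 341973*(1/233074) = 341973/233074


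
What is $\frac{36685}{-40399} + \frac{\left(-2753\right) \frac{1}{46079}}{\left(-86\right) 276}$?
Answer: $- \frac{565118532383}{622333020936} \approx -0.90806$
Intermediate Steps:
$\frac{36685}{-40399} + \frac{\left(-2753\right) \frac{1}{46079}}{\left(-86\right) 276} = 36685 \left(- \frac{1}{40399}\right) + \frac{\left(-2753\right) \frac{1}{46079}}{-23736} = - \frac{36685}{40399} - - \frac{2753}{1093731144} = - \frac{36685}{40399} + \frac{2753}{1093731144} = - \frac{565118532383}{622333020936}$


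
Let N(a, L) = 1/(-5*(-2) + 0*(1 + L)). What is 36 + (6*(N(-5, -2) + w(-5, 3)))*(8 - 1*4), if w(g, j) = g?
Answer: -408/5 ≈ -81.600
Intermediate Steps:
N(a, L) = ⅒ (N(a, L) = 1/(10 + 0) = 1/10 = ⅒)
36 + (6*(N(-5, -2) + w(-5, 3)))*(8 - 1*4) = 36 + (6*(⅒ - 5))*(8 - 1*4) = 36 + (6*(-49/10))*(8 - 4) = 36 - 147/5*4 = 36 - 588/5 = -408/5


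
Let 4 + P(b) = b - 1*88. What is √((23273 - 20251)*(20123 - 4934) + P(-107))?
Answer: √45900959 ≈ 6775.0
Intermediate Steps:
P(b) = -92 + b (P(b) = -4 + (b - 1*88) = -4 + (b - 88) = -4 + (-88 + b) = -92 + b)
√((23273 - 20251)*(20123 - 4934) + P(-107)) = √((23273 - 20251)*(20123 - 4934) + (-92 - 107)) = √(3022*15189 - 199) = √(45901158 - 199) = √45900959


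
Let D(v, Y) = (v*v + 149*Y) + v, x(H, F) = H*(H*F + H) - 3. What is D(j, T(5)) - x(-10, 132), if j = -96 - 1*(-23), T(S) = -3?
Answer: -8488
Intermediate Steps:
j = -73 (j = -96 + 23 = -73)
x(H, F) = -3 + H*(H + F*H) (x(H, F) = H*(F*H + H) - 3 = H*(H + F*H) - 3 = -3 + H*(H + F*H))
D(v, Y) = v + v² + 149*Y (D(v, Y) = (v² + 149*Y) + v = v + v² + 149*Y)
D(j, T(5)) - x(-10, 132) = (-73 + (-73)² + 149*(-3)) - (-3 + (-10)² + 132*(-10)²) = (-73 + 5329 - 447) - (-3 + 100 + 132*100) = 4809 - (-3 + 100 + 13200) = 4809 - 1*13297 = 4809 - 13297 = -8488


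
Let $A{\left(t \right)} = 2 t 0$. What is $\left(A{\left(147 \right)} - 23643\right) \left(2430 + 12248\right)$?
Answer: $-347031954$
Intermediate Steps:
$A{\left(t \right)} = 0$
$\left(A{\left(147 \right)} - 23643\right) \left(2430 + 12248\right) = \left(0 - 23643\right) \left(2430 + 12248\right) = \left(-23643\right) 14678 = -347031954$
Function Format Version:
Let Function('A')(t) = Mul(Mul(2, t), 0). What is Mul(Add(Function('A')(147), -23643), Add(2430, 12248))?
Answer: -347031954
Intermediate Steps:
Function('A')(t) = 0
Mul(Add(Function('A')(147), -23643), Add(2430, 12248)) = Mul(Add(0, -23643), Add(2430, 12248)) = Mul(-23643, 14678) = -347031954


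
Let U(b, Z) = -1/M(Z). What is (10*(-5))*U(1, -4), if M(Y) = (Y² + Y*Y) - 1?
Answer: 50/31 ≈ 1.6129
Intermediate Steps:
M(Y) = -1 + 2*Y² (M(Y) = (Y² + Y²) - 1 = 2*Y² - 1 = -1 + 2*Y²)
U(b, Z) = -1/(-1 + 2*Z²)
(10*(-5))*U(1, -4) = (10*(-5))*(-1/(-1 + 2*(-4)²)) = -(-50)/(-1 + 2*16) = -(-50)/(-1 + 32) = -(-50)/31 = -50*(-1/31) = 50/31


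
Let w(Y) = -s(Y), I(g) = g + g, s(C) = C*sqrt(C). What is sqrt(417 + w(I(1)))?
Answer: sqrt(417 - 2*sqrt(2)) ≈ 20.351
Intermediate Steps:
s(C) = C**(3/2)
I(g) = 2*g
w(Y) = -Y**(3/2)
sqrt(417 + w(I(1))) = sqrt(417 - (2*1)**(3/2)) = sqrt(417 - 2**(3/2)) = sqrt(417 - 2*sqrt(2))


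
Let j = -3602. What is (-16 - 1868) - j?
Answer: 1718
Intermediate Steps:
(-16 - 1868) - j = (-16 - 1868) - 1*(-3602) = -1884 + 3602 = 1718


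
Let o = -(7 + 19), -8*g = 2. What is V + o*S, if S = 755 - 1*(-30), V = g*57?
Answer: -81697/4 ≈ -20424.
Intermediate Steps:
g = -1/4 (g = -1/8*2 = -1/4 ≈ -0.25000)
V = -57/4 (V = -1/4*57 = -57/4 ≈ -14.250)
S = 785 (S = 755 + 30 = 785)
o = -26 (o = -1*26 = -26)
V + o*S = -57/4 - 26*785 = -57/4 - 20410 = -81697/4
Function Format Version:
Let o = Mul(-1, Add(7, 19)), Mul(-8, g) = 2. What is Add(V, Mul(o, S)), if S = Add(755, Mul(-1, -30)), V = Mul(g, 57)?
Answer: Rational(-81697, 4) ≈ -20424.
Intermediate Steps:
g = Rational(-1, 4) (g = Mul(Rational(-1, 8), 2) = Rational(-1, 4) ≈ -0.25000)
V = Rational(-57, 4) (V = Mul(Rational(-1, 4), 57) = Rational(-57, 4) ≈ -14.250)
S = 785 (S = Add(755, 30) = 785)
o = -26 (o = Mul(-1, 26) = -26)
Add(V, Mul(o, S)) = Add(Rational(-57, 4), Mul(-26, 785)) = Add(Rational(-57, 4), -20410) = Rational(-81697, 4)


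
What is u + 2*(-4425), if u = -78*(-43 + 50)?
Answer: -9396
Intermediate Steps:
u = -546 (u = -78*7 = -546)
u + 2*(-4425) = -546 + 2*(-4425) = -546 - 8850 = -9396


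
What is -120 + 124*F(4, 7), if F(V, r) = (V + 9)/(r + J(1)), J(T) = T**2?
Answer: 163/2 ≈ 81.500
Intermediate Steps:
F(V, r) = (9 + V)/(1 + r) (F(V, r) = (V + 9)/(r + 1**2) = (9 + V)/(r + 1) = (9 + V)/(1 + r))
-120 + 124*F(4, 7) = -120 + 124*((9 + 4)/(1 + 7)) = -120 + 124*(13/8) = -120 + 403/2 = 163/2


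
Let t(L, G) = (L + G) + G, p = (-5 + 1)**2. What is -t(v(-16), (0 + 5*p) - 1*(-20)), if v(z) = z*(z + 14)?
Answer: -232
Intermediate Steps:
p = 16 (p = (-4)**2 = 16)
v(z) = z*(14 + z)
t(L, G) = L + 2*G (t(L, G) = (G + L) + G = L + 2*G)
-t(v(-16), (0 + 5*p) - 1*(-20)) = -(-16*(14 - 16) + 2*((0 + 5*16) - 1*(-20))) = -(-16*(-2) + 2*((0 + 80) + 20)) = -(32 + 2*(80 + 20)) = -(32 + 2*100) = -(32 + 200) = -1*232 = -232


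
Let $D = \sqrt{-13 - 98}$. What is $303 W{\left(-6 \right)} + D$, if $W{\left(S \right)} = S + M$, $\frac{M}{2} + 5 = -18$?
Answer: $-15756 + i \sqrt{111} \approx -15756.0 + 10.536 i$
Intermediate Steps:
$M = -46$ ($M = -10 + 2 \left(-18\right) = -10 - 36 = -46$)
$W{\left(S \right)} = -46 + S$ ($W{\left(S \right)} = S - 46 = -46 + S$)
$D = i \sqrt{111}$ ($D = \sqrt{-111} = i \sqrt{111} \approx 10.536 i$)
$303 W{\left(-6 \right)} + D = 303 \left(-46 - 6\right) + i \sqrt{111} = 303 \left(-52\right) + i \sqrt{111} = -15756 + i \sqrt{111}$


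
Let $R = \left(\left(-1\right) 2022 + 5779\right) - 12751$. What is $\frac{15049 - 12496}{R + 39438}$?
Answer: $\frac{851}{10148} \approx 0.083859$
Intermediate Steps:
$R = -8994$ ($R = \left(-2022 + 5779\right) - 12751 = 3757 - 12751 = -8994$)
$\frac{15049 - 12496}{R + 39438} = \frac{15049 - 12496}{-8994 + 39438} = \frac{2553}{30444} = 2553 \cdot \frac{1}{30444} = \frac{851}{10148}$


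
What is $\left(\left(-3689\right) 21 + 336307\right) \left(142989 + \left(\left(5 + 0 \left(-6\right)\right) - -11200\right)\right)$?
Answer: $39911266572$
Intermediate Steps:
$\left(\left(-3689\right) 21 + 336307\right) \left(142989 + \left(\left(5 + 0 \left(-6\right)\right) - -11200\right)\right) = \left(-77469 + 336307\right) \left(142989 + \left(\left(5 + 0\right) + 11200\right)\right) = 258838 \left(142989 + \left(5 + 11200\right)\right) = 258838 \left(142989 + 11205\right) = 258838 \cdot 154194 = 39911266572$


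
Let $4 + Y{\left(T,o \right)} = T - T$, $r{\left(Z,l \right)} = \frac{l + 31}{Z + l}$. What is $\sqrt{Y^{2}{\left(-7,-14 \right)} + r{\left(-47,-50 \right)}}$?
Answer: $\frac{\sqrt{152387}}{97} \approx 4.0244$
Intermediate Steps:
$r{\left(Z,l \right)} = \frac{31 + l}{Z + l}$
$Y{\left(T,o \right)} = -4$ ($Y{\left(T,o \right)} = -4 + \left(T - T\right) = -4 + 0 = -4$)
$\sqrt{Y^{2}{\left(-7,-14 \right)} + r{\left(-47,-50 \right)}} = \sqrt{\left(-4\right)^{2} + \frac{31 - 50}{-47 - 50}} = \sqrt{16 + \frac{1}{-97} \left(-19\right)} = \sqrt{16 - - \frac{19}{97}} = \sqrt{16 + \frac{19}{97}} = \sqrt{\frac{1571}{97}} = \frac{\sqrt{152387}}{97}$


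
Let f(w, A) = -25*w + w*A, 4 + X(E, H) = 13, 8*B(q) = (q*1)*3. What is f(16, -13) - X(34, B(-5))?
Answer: -617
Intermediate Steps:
B(q) = 3*q/8 (B(q) = ((q*1)*3)/8 = (q*3)/8 = (3*q)/8 = 3*q/8)
X(E, H) = 9 (X(E, H) = -4 + 13 = 9)
f(w, A) = -25*w + A*w
f(16, -13) - X(34, B(-5)) = 16*(-25 - 13) - 1*9 = 16*(-38) - 9 = -608 - 9 = -617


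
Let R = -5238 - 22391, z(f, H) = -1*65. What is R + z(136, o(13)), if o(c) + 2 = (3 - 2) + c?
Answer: -27694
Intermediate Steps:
o(c) = -1 + c (o(c) = -2 + ((3 - 2) + c) = -2 + (1 + c) = -1 + c)
z(f, H) = -65
R = -27629
R + z(136, o(13)) = -27629 - 65 = -27694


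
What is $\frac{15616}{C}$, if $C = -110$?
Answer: $- \frac{7808}{55} \approx -141.96$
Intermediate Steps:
$\frac{15616}{C} = \frac{15616}{-110} = 15616 \left(- \frac{1}{110}\right) = - \frac{7808}{55}$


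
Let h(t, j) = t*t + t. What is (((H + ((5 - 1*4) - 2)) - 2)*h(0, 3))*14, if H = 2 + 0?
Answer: 0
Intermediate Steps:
h(t, j) = t + t² (h(t, j) = t² + t = t + t²)
H = 2
(((H + ((5 - 1*4) - 2)) - 2)*h(0, 3))*14 = (((2 + ((5 - 1*4) - 2)) - 2)*(0*(1 + 0)))*14 = (((2 + ((5 - 4) - 2)) - 2)*(0*1))*14 = (((2 + (1 - 2)) - 2)*0)*14 = (((2 - 1) - 2)*0)*14 = ((1 - 2)*0)*14 = -1*0*14 = 0*14 = 0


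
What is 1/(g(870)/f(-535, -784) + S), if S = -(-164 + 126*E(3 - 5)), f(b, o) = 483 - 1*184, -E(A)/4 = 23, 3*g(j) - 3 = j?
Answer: 299/3515335 ≈ 8.5056e-5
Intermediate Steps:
g(j) = 1 + j/3
E(A) = -92 (E(A) = -4*23 = -92)
f(b, o) = 299 (f(b, o) = 483 - 184 = 299)
S = 11756 (S = -(-164 + 126*(-92)) = -(-164 - 11592) = -1*(-11756) = 11756)
1/(g(870)/f(-535, -784) + S) = 1/((1 + (⅓)*870)/299 + 11756) = 1/((1 + 290)*(1/299) + 11756) = 1/(291*(1/299) + 11756) = 1/(291/299 + 11756) = 1/(3515335/299) = 299/3515335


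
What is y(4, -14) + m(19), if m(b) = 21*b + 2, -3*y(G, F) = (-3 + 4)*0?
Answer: 401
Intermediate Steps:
y(G, F) = 0 (y(G, F) = -(-3 + 4)*0/3 = -0/3 = -1/3*0 = 0)
m(b) = 2 + 21*b
y(4, -14) + m(19) = 0 + (2 + 21*19) = 0 + (2 + 399) = 0 + 401 = 401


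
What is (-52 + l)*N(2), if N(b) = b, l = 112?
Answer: 120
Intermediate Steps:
(-52 + l)*N(2) = (-52 + 112)*2 = 60*2 = 120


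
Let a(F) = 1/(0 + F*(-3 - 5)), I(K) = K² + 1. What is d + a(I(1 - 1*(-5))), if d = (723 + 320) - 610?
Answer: 128167/296 ≈ 433.00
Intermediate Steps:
I(K) = 1 + K²
d = 433 (d = 1043 - 610 = 433)
a(F) = -1/(8*F) (a(F) = 1/(0 + F*(-8)) = 1/(0 - 8*F) = 1/(-8*F) = -1/(8*F))
d + a(I(1 - 1*(-5))) = 433 - 1/(8*(1 + (1 - 1*(-5))²)) = 433 - 1/(8*(1 + (1 + 5)²)) = 433 - 1/(8*(1 + 6²)) = 433 - 1/(8*(1 + 36)) = 433 - ⅛/37 = 433 - ⅛*1/37 = 433 - 1/296 = 128167/296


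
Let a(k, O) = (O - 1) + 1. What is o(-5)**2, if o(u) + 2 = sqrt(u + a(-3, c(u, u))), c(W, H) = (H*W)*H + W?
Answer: (2 - 3*I*sqrt(15))**2 ≈ -131.0 - 46.476*I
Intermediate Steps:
c(W, H) = W + W*H**2 (c(W, H) = W*H**2 + W = W + W*H**2)
a(k, O) = O (a(k, O) = (-1 + O) + 1 = O)
o(u) = -2 + sqrt(u + u*(1 + u**2))
o(-5)**2 = (-2 + sqrt(-5*(2 + (-5)**2)))**2 = (-2 + sqrt(-5*(2 + 25)))**2 = (-2 + sqrt(-5*27))**2 = (-2 + sqrt(-135))**2 = (-2 + 3*I*sqrt(15))**2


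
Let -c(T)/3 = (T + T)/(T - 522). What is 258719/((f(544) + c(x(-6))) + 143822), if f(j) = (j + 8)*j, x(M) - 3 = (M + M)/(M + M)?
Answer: 67008221/115024502 ≈ 0.58256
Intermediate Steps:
x(M) = 4 (x(M) = 3 + (M + M)/(M + M) = 3 + (2*M)/((2*M)) = 3 + (2*M)*(1/(2*M)) = 3 + 1 = 4)
c(T) = -6*T/(-522 + T) (c(T) = -3*(T + T)/(T - 522) = -3*2*T/(-522 + T) = -6*T/(-522 + T))
f(j) = j*(8 + j) (f(j) = (8 + j)*j = j*(8 + j))
258719/((f(544) + c(x(-6))) + 143822) = 258719/((544*(8 + 544) - 6*4/(-522 + 4)) + 143822) = 258719/((544*552 - 6*4/(-518)) + 143822) = 258719/((300288 - 6*4*(-1/518)) + 143822) = 258719/((300288 + 12/259) + 143822) = 258719/(77774604/259 + 143822) = 258719/(115024502/259) = 258719*(259/115024502) = 67008221/115024502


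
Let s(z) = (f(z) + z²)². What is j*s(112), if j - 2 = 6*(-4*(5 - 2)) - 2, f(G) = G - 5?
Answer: -11523441672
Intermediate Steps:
f(G) = -5 + G
s(z) = (-5 + z + z²)² (s(z) = ((-5 + z) + z²)² = (-5 + z + z²)²)
j = -72 (j = 2 + (6*(-4*(5 - 2)) - 2) = 2 + (6*(-4*3) - 2) = 2 + (6*(-12) - 2) = 2 + (-72 - 2) = 2 - 74 = -72)
j*s(112) = -72*(-5 + 112 + 112²)² = -72*(-5 + 112 + 12544)² = -72*12651² = -72*160047801 = -11523441672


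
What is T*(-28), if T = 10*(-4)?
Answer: 1120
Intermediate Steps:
T = -40
T*(-28) = -40*(-28) = 1120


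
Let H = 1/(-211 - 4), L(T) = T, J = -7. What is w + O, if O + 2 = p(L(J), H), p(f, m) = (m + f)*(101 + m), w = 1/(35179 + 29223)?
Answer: -2111982010843/2976982450 ≈ -709.44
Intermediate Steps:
H = -1/215 (H = 1/(-215) = -1/215 ≈ -0.0046512)
w = 1/64402 ≈ 1.5527e-5
p(f, m) = (101 + m)*(f + m) (p(f, m) = (f + m)*(101 + m) = (101 + m)*(f + m))
O = -32793734/46225 (O = -2 + ((-1/215)² + 101*(-7) + 101*(-1/215) - 7*(-1/215)) = -2 + (1/46225 - 707 - 101/215 + 7/215) = -2 - 32701284/46225 = -32793734/46225 ≈ -709.44)
w + O = 1/64402 - 32793734/46225 = -2111982010843/2976982450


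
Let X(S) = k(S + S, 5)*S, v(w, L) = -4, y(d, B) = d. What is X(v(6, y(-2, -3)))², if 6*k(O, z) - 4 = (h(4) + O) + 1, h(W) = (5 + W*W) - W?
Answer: 784/9 ≈ 87.111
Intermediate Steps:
h(W) = 5 + W² - W (h(W) = (5 + W²) - W = 5 + W² - W)
k(O, z) = 11/3 + O/6 (k(O, z) = ⅔ + (((5 + 4² - 1*4) + O) + 1)/6 = ⅔ + (((5 + 16 - 4) + O) + 1)/6 = ⅔ + ((17 + O) + 1)/6 = ⅔ + (18 + O)/6 = ⅔ + (3 + O/6) = 11/3 + O/6)
X(S) = S*(11/3 + S/3) (X(S) = (11/3 + (S + S)/6)*S = (11/3 + (2*S)/6)*S = (11/3 + S/3)*S = S*(11/3 + S/3))
X(v(6, y(-2, -3)))² = ((⅓)*(-4)*(11 - 4))² = ((⅓)*(-4)*7)² = (-28/3)² = 784/9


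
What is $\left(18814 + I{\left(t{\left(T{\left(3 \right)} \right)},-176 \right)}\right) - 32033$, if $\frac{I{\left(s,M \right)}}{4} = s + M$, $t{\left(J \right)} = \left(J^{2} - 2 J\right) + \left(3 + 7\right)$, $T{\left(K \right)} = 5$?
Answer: $-13823$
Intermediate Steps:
$t{\left(J \right)} = 10 + J^{2} - 2 J$ ($t{\left(J \right)} = \left(J^{2} - 2 J\right) + 10 = 10 + J^{2} - 2 J$)
$I{\left(s,M \right)} = 4 M + 4 s$ ($I{\left(s,M \right)} = 4 \left(s + M\right) = 4 \left(M + s\right) = 4 M + 4 s$)
$\left(18814 + I{\left(t{\left(T{\left(3 \right)} \right)},-176 \right)}\right) - 32033 = \left(18814 + \left(4 \left(-176\right) + 4 \left(10 + 5^{2} - 10\right)\right)\right) - 32033 = \left(18814 - \left(704 - 4 \left(10 + 25 - 10\right)\right)\right) - 32033 = \left(18814 + \left(-704 + 4 \cdot 25\right)\right) - 32033 = \left(18814 + \left(-704 + 100\right)\right) - 32033 = \left(18814 - 604\right) - 32033 = 18210 - 32033 = -13823$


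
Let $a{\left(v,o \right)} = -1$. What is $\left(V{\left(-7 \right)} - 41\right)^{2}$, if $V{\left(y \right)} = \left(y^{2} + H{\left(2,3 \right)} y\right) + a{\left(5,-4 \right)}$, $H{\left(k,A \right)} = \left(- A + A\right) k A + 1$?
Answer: $0$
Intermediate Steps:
$H{\left(k,A \right)} = 1$ ($H{\left(k,A \right)} = 0 k A + 1 = 0 A + 1 = 0 + 1 = 1$)
$V{\left(y \right)} = -1 + y + y^{2}$ ($V{\left(y \right)} = \left(y^{2} + 1 y\right) - 1 = \left(y^{2} + y\right) - 1 = \left(y + y^{2}\right) - 1 = -1 + y + y^{2}$)
$\left(V{\left(-7 \right)} - 41\right)^{2} = \left(\left(-1 - 7 + \left(-7\right)^{2}\right) - 41\right)^{2} = \left(\left(-1 - 7 + 49\right) - 41\right)^{2} = \left(41 - 41\right)^{2} = 0^{2} = 0$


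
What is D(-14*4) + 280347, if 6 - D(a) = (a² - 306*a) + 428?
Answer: 259653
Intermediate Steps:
D(a) = -422 - a² + 306*a (D(a) = 6 - ((a² - 306*a) + 428) = 6 - (428 + a² - 306*a) = 6 + (-428 - a² + 306*a) = -422 - a² + 306*a)
D(-14*4) + 280347 = (-422 - (-14*4)² + 306*(-14*4)) + 280347 = (-422 - 1*(-56)² + 306*(-56)) + 280347 = (-422 - 1*3136 - 17136) + 280347 = (-422 - 3136 - 17136) + 280347 = -20694 + 280347 = 259653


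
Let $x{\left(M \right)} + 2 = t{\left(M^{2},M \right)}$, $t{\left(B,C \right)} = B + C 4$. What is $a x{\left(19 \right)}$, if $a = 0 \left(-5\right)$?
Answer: $0$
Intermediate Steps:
$t{\left(B,C \right)} = B + 4 C$
$a = 0$
$x{\left(M \right)} = -2 + M^{2} + 4 M$ ($x{\left(M \right)} = -2 + \left(M^{2} + 4 M\right) = -2 + M^{2} + 4 M$)
$a x{\left(19 \right)} = 0 \left(-2 + 19^{2} + 4 \cdot 19\right) = 0 \left(-2 + 361 + 76\right) = 0 \cdot 435 = 0$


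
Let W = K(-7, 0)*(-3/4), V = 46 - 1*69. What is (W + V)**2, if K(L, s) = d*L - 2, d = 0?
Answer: 1849/4 ≈ 462.25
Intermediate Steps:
K(L, s) = -2 (K(L, s) = 0*L - 2 = 0 - 2 = -2)
V = -23 (V = 46 - 69 = -23)
W = 3/2 (W = -(-6)/4 = -2*(-3/4) = 3/2 ≈ 1.5000)
(W + V)**2 = (3/2 - 23)**2 = (-43/2)**2 = 1849/4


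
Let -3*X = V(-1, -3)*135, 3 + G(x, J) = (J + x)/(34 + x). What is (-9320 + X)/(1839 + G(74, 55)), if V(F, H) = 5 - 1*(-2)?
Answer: -346860/66139 ≈ -5.2444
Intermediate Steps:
V(F, H) = 7 (V(F, H) = 5 + 2 = 7)
G(x, J) = -3 + (J + x)/(34 + x)
X = -315 (X = -7*135/3 = -⅓*945 = -315)
(-9320 + X)/(1839 + G(74, 55)) = (-9320 - 315)/(1839 + (-102 + 55 - 2*74)/(34 + 74)) = -9635/(1839 + (-102 + 55 - 148)/108) = -9635/(1839 + (1/108)*(-195)) = -9635/(1839 - 65/36) = -9635/66139/36 = -9635*36/66139 = -346860/66139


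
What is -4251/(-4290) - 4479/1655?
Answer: -62459/36410 ≈ -1.7154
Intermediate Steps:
-4251/(-4290) - 4479/1655 = -4251*(-1/4290) - 4479*1/1655 = 109/110 - 4479/1655 = -62459/36410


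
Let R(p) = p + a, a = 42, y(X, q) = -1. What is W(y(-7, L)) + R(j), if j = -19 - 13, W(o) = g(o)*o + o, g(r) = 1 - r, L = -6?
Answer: 7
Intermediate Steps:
W(o) = o + o*(1 - o) (W(o) = (1 - o)*o + o = o*(1 - o) + o = o + o*(1 - o))
j = -32
R(p) = 42 + p (R(p) = p + 42 = 42 + p)
W(y(-7, L)) + R(j) = -(2 - 1*(-1)) + (42 - 32) = -(2 + 1) + 10 = -1*3 + 10 = -3 + 10 = 7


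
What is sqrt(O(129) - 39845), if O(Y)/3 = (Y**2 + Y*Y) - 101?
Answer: sqrt(59698) ≈ 244.33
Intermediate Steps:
O(Y) = -303 + 6*Y**2 (O(Y) = 3*((Y**2 + Y*Y) - 101) = 3*((Y**2 + Y**2) - 101) = 3*(2*Y**2 - 101) = 3*(-101 + 2*Y**2) = -303 + 6*Y**2)
sqrt(O(129) - 39845) = sqrt((-303 + 6*129**2) - 39845) = sqrt((-303 + 6*16641) - 39845) = sqrt((-303 + 99846) - 39845) = sqrt(99543 - 39845) = sqrt(59698)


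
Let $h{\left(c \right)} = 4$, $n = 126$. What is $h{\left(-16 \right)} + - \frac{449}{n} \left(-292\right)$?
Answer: $\frac{65806}{63} \approx 1044.5$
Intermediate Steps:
$h{\left(-16 \right)} + - \frac{449}{n} \left(-292\right) = 4 + - \frac{449}{126} \left(-292\right) = 4 + \left(-449\right) \frac{1}{126} \left(-292\right) = 4 - - \frac{65554}{63} = 4 + \frac{65554}{63} = \frac{65806}{63}$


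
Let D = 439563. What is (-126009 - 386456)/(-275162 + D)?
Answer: -512465/164401 ≈ -3.1172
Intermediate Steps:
(-126009 - 386456)/(-275162 + D) = (-126009 - 386456)/(-275162 + 439563) = -512465/164401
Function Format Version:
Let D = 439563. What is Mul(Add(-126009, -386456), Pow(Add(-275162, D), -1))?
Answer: Rational(-512465, 164401) ≈ -3.1172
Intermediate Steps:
Mul(Add(-126009, -386456), Pow(Add(-275162, D), -1)) = Mul(Add(-126009, -386456), Pow(Add(-275162, 439563), -1)) = Mul(-512465, Pow(164401, -1)) = Mul(-512465, Rational(1, 164401)) = Rational(-512465, 164401)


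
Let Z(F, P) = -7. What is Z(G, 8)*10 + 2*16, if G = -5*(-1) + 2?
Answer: -38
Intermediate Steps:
G = 7 (G = 5 + 2 = 7)
Z(G, 8)*10 + 2*16 = -7*10 + 2*16 = -70 + 32 = -38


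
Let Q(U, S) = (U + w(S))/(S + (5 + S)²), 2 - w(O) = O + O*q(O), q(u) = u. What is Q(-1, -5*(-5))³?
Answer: -273359449/791453125 ≈ -0.34539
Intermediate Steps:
w(O) = 2 - O - O² (w(O) = 2 - (O + O*O) = 2 - (O + O²) = 2 + (-O - O²) = 2 - O - O²)
Q(U, S) = (2 + U - S - S²)/(S + (5 + S)²) (Q(U, S) = (U + (2 - S - S²))/(S + (5 + S)²) = (2 + U - S - S²)/(S + (5 + S)²))
Q(-1, -5*(-5))³ = ((2 - 1 - (-5)*(-5) - (-5*(-5))²)/(-5*(-5) + (5 - 5*(-5))²))³ = ((2 - 1 - 1*25 - 1*25²)/(25 + (5 + 25)²))³ = ((2 - 1 - 25 - 1*625)/(25 + 30²))³ = ((2 - 1 - 25 - 625)/(25 + 900))³ = (-649/925)³ = -273359449/791453125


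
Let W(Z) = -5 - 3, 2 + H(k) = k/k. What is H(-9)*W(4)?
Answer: 8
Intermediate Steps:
H(k) = -1 (H(k) = -2 + k/k = -2 + 1 = -1)
W(Z) = -8
H(-9)*W(4) = -1*(-8) = 8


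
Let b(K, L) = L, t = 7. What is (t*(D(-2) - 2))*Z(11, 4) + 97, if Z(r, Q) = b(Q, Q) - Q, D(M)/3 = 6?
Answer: 97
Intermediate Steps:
D(M) = 18 (D(M) = 3*6 = 18)
Z(r, Q) = 0 (Z(r, Q) = Q - Q = 0)
(t*(D(-2) - 2))*Z(11, 4) + 97 = (7*(18 - 2))*0 + 97 = (7*16)*0 + 97 = 112*0 + 97 = 0 + 97 = 97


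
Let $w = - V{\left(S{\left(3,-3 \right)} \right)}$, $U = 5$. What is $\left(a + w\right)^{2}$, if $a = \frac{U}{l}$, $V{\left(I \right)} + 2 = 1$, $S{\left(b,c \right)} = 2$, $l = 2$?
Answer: $\frac{49}{4} \approx 12.25$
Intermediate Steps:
$V{\left(I \right)} = -1$ ($V{\left(I \right)} = -2 + 1 = -1$)
$a = \frac{5}{2} \approx 2.5$
$w = 1$ ($w = \left(-1\right) \left(-1\right) = 1$)
$\left(a + w\right)^{2} = \left(\frac{5}{2} + 1\right)^{2} = \left(\frac{7}{2}\right)^{2} = \frac{49}{4}$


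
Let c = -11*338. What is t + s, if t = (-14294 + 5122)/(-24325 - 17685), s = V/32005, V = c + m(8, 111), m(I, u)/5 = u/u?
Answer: 13756673/134453005 ≈ 0.10232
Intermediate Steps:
m(I, u) = 5 (m(I, u) = 5*(u/u) = 5*1 = 5)
c = -3718
V = -3713 (V = -3718 + 5 = -3713)
s = -3713/32005 ≈ -0.11601
t = 4586/21005 (t = -9172/(-42010) = -9172*(-1/42010) = 4586/21005 ≈ 0.21833)
t + s = 4586/21005 - 3713/32005 = 13756673/134453005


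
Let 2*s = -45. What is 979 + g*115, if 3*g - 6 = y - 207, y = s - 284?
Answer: -110851/6 ≈ -18475.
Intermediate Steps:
s = -45/2 (s = (½)*(-45) = -45/2 ≈ -22.500)
y = -613/2 (y = -45/2 - 284 = -613/2 ≈ -306.50)
g = -1015/6 (g = 2 + (-613/2 - 207)/3 = 2 + (⅓)*(-1027/2) = 2 - 1027/6 = -1015/6 ≈ -169.17)
979 + g*115 = 979 - 1015/6*115 = 979 - 116725/6 = -110851/6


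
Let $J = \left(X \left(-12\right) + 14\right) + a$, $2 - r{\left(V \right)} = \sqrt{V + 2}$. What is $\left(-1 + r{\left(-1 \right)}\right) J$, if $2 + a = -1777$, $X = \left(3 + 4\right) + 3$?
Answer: $0$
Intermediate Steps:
$X = 10$ ($X = 7 + 3 = 10$)
$r{\left(V \right)} = 2 - \sqrt{2 + V}$ ($r{\left(V \right)} = 2 - \sqrt{V + 2} = 2 - \sqrt{2 + V}$)
$a = -1779$ ($a = -2 - 1777 = -1779$)
$J = -1885$ ($J = \left(10 \left(-12\right) + 14\right) - 1779 = \left(-120 + 14\right) - 1779 = -106 - 1779 = -1885$)
$\left(-1 + r{\left(-1 \right)}\right) J = \left(-1 + \left(2 - \sqrt{2 - 1}\right)\right) \left(-1885\right) = \left(-1 + \left(2 - \sqrt{1}\right)\right) \left(-1885\right) = \left(-1 + \left(2 - 1\right)\right) \left(-1885\right) = \left(-1 + 1\right) \left(-1885\right) = 0 \left(-1885\right) = 0$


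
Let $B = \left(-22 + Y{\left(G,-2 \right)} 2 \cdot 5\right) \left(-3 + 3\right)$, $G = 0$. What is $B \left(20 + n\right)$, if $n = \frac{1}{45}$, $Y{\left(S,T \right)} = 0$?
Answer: $0$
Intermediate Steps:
$n = \frac{1}{45} \approx 0.022222$
$B = 0$ ($B = \left(-22 + 0 \cdot 2 \cdot 5\right) \left(-3 + 3\right) = \left(-22 + 0 \cdot 5\right) 0 = \left(-22 + 0\right) 0 = \left(-22\right) 0 = 0$)
$B \left(20 + n\right) = 0 \left(20 + \frac{1}{45}\right) = 0 \cdot \frac{901}{45} = 0$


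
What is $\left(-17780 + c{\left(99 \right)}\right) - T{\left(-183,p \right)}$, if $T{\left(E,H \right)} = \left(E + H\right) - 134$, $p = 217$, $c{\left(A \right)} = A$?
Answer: $-17581$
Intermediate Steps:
$T{\left(E,H \right)} = -134 + E + H$
$\left(-17780 + c{\left(99 \right)}\right) - T{\left(-183,p \right)} = \left(-17780 + 99\right) - \left(-134 - 183 + 217\right) = -17681 - -100 = -17681 + 100 = -17581$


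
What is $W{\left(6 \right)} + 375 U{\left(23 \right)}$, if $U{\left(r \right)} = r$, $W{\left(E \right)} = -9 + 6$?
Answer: $8622$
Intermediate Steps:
$W{\left(E \right)} = -3$
$W{\left(6 \right)} + 375 U{\left(23 \right)} = -3 + 375 \cdot 23 = -3 + 8625 = 8622$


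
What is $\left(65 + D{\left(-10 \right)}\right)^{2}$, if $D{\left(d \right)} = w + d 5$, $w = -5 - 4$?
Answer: $36$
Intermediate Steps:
$w = -9$ ($w = -5 - 4 = -9$)
$D{\left(d \right)} = -9 + 5 d$ ($D{\left(d \right)} = -9 + d 5 = -9 + 5 d$)
$\left(65 + D{\left(-10 \right)}\right)^{2} = \left(65 + \left(-9 + 5 \left(-10\right)\right)\right)^{2} = \left(65 - 59\right)^{2} = 6^{2} = 36$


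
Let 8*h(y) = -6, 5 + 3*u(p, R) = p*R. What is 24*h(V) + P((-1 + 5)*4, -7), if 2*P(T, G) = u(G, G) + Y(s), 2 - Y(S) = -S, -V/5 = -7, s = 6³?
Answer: 295/3 ≈ 98.333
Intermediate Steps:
s = 216
V = 35 (V = -5*(-7) = 35)
u(p, R) = -5/3 + R*p/3 (u(p, R) = -5/3 + (p*R)/3 = -5/3 + (R*p)/3 = -5/3 + R*p/3)
Y(S) = 2 + S (Y(S) = 2 - (-1)*S = 2 + S)
h(y) = -¾ (h(y) = (⅛)*(-6) = -¾)
P(T, G) = 649/6 + G²/6 (P(T, G) = ((-5/3 + G*G/3) + (2 + 216))/2 = ((-5/3 + G²/3) + 218)/2 = (649/3 + G²/3)/2 = 649/6 + G²/6)
24*h(V) + P((-1 + 5)*4, -7) = 24*(-¾) + (649/6 + (⅙)*(-7)²) = -18 + (649/6 + (⅙)*49) = -18 + (649/6 + 49/6) = -18 + 349/3 = 295/3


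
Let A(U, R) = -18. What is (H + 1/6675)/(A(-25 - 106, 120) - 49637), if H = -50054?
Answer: 334110449/331447125 ≈ 1.0080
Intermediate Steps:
(H + 1/6675)/(A(-25 - 106, 120) - 49637) = (-50054 + 1/6675)/(-18 - 49637) = (-50054 + 1/6675)/(-49655) = -334110449/6675*(-1/49655) = 334110449/331447125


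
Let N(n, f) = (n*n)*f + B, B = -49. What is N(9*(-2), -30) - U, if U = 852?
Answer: -10621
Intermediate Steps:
N(n, f) = -49 + f*n² (N(n, f) = (n*n)*f - 49 = n²*f - 49 = f*n² - 49 = -49 + f*n²)
N(9*(-2), -30) - U = (-49 - 30*(9*(-2))²) - 1*852 = (-49 - 30*(-18)²) - 852 = (-49 - 30*324) - 852 = (-49 - 9720) - 852 = -9769 - 852 = -10621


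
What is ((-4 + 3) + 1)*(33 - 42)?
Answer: 0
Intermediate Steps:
((-4 + 3) + 1)*(33 - 42) = (-1 + 1)*(-9) = 0*(-9) = 0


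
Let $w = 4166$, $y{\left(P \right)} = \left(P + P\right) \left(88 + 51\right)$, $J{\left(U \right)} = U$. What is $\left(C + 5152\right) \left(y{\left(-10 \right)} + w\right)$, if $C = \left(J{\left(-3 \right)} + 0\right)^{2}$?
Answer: $7153146$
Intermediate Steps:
$y{\left(P \right)} = 278 P$ ($y{\left(P \right)} = 2 P 139 = 278 P$)
$C = 9$ ($C = \left(-3 + 0\right)^{2} = \left(-3\right)^{2} = 9$)
$\left(C + 5152\right) \left(y{\left(-10 \right)} + w\right) = \left(9 + 5152\right) \left(278 \left(-10\right) + 4166\right) = 5161 \left(-2780 + 4166\right) = 5161 \cdot 1386 = 7153146$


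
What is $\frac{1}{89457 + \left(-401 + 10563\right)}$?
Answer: $\frac{1}{99619} \approx 1.0038 \cdot 10^{-5}$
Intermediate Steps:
$\frac{1}{89457 + \left(-401 + 10563\right)} = \frac{1}{89457 + 10162} = \frac{1}{99619}$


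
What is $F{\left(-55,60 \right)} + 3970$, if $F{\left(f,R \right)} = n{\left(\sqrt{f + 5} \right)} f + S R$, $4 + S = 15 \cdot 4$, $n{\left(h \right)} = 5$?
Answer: $7055$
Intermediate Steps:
$S = 56$ ($S = -4 + 15 \cdot 4 = -4 + 60 = 56$)
$F{\left(f,R \right)} = 5 f + 56 R$
$F{\left(-55,60 \right)} + 3970 = \left(5 \left(-55\right) + 56 \cdot 60\right) + 3970 = \left(-275 + 3360\right) + 3970 = 3085 + 3970 = 7055$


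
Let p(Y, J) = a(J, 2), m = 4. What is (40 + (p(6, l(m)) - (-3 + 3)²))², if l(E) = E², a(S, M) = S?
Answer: 3136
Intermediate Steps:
p(Y, J) = J
(40 + (p(6, l(m)) - (-3 + 3)²))² = (40 + (4² - (-3 + 3)²))² = (40 + (16 - 1*0²))² = (40 + (16 - 1*0))² = (40 + (16 + 0))² = (40 + 16)² = 56² = 3136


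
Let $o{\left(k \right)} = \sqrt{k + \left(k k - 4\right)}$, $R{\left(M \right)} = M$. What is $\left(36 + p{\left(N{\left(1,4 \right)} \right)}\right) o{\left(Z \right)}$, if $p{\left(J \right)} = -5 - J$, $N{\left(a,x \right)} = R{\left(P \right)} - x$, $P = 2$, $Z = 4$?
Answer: $132$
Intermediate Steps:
$N{\left(a,x \right)} = 2 - x$
$o{\left(k \right)} = \sqrt{-4 + k + k^{2}}$ ($o{\left(k \right)} = \sqrt{k + \left(k^{2} - 4\right)} = \sqrt{k + \left(-4 + k^{2}\right)} = \sqrt{-4 + k + k^{2}}$)
$\left(36 + p{\left(N{\left(1,4 \right)} \right)}\right) o{\left(Z \right)} = \left(36 - \left(7 - 4\right)\right) \sqrt{-4 + 4 + 4^{2}} = \left(36 - 3\right) \sqrt{-4 + 4 + 16} = \left(36 - 3\right) \sqrt{16} = \left(36 + \left(-5 + 2\right)\right) 4 = \left(36 - 3\right) 4 = 33 \cdot 4 = 132$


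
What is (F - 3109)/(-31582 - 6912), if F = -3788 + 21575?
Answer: -7339/19247 ≈ -0.38131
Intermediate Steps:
F = 17787
(F - 3109)/(-31582 - 6912) = (17787 - 3109)/(-31582 - 6912) = 14678/(-38494) = 14678*(-1/38494) = -7339/19247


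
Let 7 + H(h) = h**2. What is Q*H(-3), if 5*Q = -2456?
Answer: -4912/5 ≈ -982.40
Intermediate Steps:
Q = -2456/5 (Q = (1/5)*(-2456) = -2456/5 ≈ -491.20)
H(h) = -7 + h**2
Q*H(-3) = -2456*(-7 + (-3)**2)/5 = -2456*(-7 + 9)/5 = -2456/5*2 = -4912/5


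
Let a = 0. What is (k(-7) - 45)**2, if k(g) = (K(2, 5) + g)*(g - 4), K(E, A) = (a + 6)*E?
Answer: 10000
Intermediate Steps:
K(E, A) = 6*E (K(E, A) = (0 + 6)*E = 6*E)
k(g) = (-4 + g)*(12 + g) (k(g) = (6*2 + g)*(g - 4) = (12 + g)*(-4 + g) = (-4 + g)*(12 + g))
(k(-7) - 45)**2 = ((-48 + (-7)**2 + 8*(-7)) - 45)**2 = ((-48 + 49 - 56) - 45)**2 = (-55 - 45)**2 = (-100)**2 = 10000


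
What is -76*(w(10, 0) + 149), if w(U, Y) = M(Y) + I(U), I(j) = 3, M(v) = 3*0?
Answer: -11552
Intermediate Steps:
M(v) = 0
w(U, Y) = 3 (w(U, Y) = 0 + 3 = 3)
-76*(w(10, 0) + 149) = -76*(3 + 149) = -76*152 = -11552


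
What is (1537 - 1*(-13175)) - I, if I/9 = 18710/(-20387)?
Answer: 300101934/20387 ≈ 14720.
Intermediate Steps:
I = -168390/20387 (I = 9*(18710/(-20387)) = 9*(18710*(-1/20387)) = 9*(-18710/20387) = -168390/20387 ≈ -8.2597)
(1537 - 1*(-13175)) - I = (1537 - 1*(-13175)) - 1*(-168390/20387) = (1537 + 13175) + 168390/20387 = 14712 + 168390/20387 = 300101934/20387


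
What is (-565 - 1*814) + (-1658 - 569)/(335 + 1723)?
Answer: -2840209/2058 ≈ -1380.1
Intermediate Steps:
(-565 - 1*814) + (-1658 - 569)/(335 + 1723) = (-565 - 814) - 2227/2058 = -1379 - 2227*1/2058 = -1379 - 2227/2058 = -2840209/2058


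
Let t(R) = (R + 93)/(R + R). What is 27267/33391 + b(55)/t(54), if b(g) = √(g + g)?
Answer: 27267/33391 + 36*√110/49 ≈ 8.5221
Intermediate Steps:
t(R) = (93 + R)/(2*R) (t(R) = (93 + R)/((2*R)) = (93 + R)*(1/(2*R)) = (93 + R)/(2*R))
b(g) = √2*√g (b(g) = √(2*g) = √2*√g)
27267/33391 + b(55)/t(54) = 27267/33391 + (√2*√55)/(((½)*(93 + 54)/54)) = 27267*(1/33391) + √110/(((½)*(1/54)*147)) = 27267/33391 + √110/(49/36) = 27267/33391 + √110*(36/49) = 27267/33391 + 36*√110/49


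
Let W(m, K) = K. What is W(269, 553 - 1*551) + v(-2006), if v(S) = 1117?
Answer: 1119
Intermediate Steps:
W(269, 553 - 1*551) + v(-2006) = (553 - 1*551) + 1117 = (553 - 551) + 1117 = 2 + 1117 = 1119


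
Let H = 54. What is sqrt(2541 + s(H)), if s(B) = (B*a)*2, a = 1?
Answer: sqrt(2649) ≈ 51.468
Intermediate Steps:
s(B) = 2*B (s(B) = (B*1)*2 = B*2 = 2*B)
sqrt(2541 + s(H)) = sqrt(2541 + 2*54) = sqrt(2541 + 108) = sqrt(2649)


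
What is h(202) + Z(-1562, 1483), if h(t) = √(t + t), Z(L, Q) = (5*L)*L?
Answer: 12199220 + 2*√101 ≈ 1.2199e+7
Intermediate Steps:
Z(L, Q) = 5*L²
h(t) = √2*√t (h(t) = √(2*t) = √2*√t)
h(202) + Z(-1562, 1483) = √2*√202 + 5*(-1562)² = 2*√101 + 5*2439844 = 2*√101 + 12199220 = 12199220 + 2*√101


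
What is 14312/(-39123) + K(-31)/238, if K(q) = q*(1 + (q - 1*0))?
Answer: 2355581/665091 ≈ 3.5417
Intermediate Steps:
K(q) = q*(1 + q) (K(q) = q*(1 + (q + 0)) = q*(1 + q))
14312/(-39123) + K(-31)/238 = 14312/(-39123) - 31*(1 - 31)/238 = 14312*(-1/39123) - 31*(-30)*(1/238) = -14312/39123 + 930*(1/238) = -14312/39123 + 465/119 = 2355581/665091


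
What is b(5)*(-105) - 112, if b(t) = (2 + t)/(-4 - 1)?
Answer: 35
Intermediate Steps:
b(t) = -⅖ - t/5 (b(t) = (2 + t)/(-5) = (2 + t)*(-⅕) = -⅖ - t/5)
b(5)*(-105) - 112 = (-⅖ - ⅕*5)*(-105) - 112 = (-⅖ - 1)*(-105) - 112 = -7/5*(-105) - 112 = 147 - 112 = 35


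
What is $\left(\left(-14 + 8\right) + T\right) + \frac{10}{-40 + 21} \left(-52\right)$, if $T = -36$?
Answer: $- \frac{278}{19} \approx -14.632$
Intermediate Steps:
$\left(\left(-14 + 8\right) + T\right) + \frac{10}{-40 + 21} \left(-52\right) = \left(\left(-14 + 8\right) - 36\right) + \frac{10}{-40 + 21} \left(-52\right) = \left(-6 - 36\right) + \frac{10}{-19} \left(-52\right) = -42 + 10 \left(- \frac{1}{19}\right) \left(-52\right) = -42 - - \frac{520}{19} = -42 + \frac{520}{19} = - \frac{278}{19}$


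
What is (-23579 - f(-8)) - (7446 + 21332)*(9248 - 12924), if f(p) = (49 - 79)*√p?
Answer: 105764349 + 60*I*√2 ≈ 1.0576e+8 + 84.853*I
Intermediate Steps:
f(p) = -30*√p
(-23579 - f(-8)) - (7446 + 21332)*(9248 - 12924) = (-23579 - (-30)*√(-8)) - (7446 + 21332)*(9248 - 12924) = (-23579 - (-30)*2*I*√2) - 28778*(-3676) = (-23579 - (-60)*I*√2) - 1*(-105787928) = (-23579 + 60*I*√2) + 105787928 = 105764349 + 60*I*√2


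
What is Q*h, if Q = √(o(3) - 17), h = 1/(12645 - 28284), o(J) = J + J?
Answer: -I*√11/15639 ≈ -0.00021207*I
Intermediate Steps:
o(J) = 2*J
h = -1/15639 (h = 1/(-15639) = -1/15639 ≈ -6.3943e-5)
Q = I*√11 (Q = √(2*3 - 17) = √(6 - 17) = √(-11) = I*√11 ≈ 3.3166*I)
Q*h = (I*√11)*(-1/15639) = -I*√11/15639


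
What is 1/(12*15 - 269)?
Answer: -1/89 ≈ -0.011236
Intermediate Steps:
1/(12*15 - 269) = 1/(180 - 269) = 1/(-89) = -1/89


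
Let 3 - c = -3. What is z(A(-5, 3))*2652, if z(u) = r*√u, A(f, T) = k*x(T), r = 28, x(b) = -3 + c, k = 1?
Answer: 74256*√3 ≈ 1.2862e+5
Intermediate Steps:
c = 6 (c = 3 - 1*(-3) = 3 + 3 = 6)
x(b) = 3 (x(b) = -3 + 6 = 3)
A(f, T) = 3 (A(f, T) = 1*3 = 3)
z(u) = 28*√u
z(A(-5, 3))*2652 = (28*√3)*2652 = 74256*√3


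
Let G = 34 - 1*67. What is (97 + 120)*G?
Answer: -7161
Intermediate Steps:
G = -33 (G = 34 - 67 = -33)
(97 + 120)*G = (97 + 120)*(-33) = 217*(-33) = -7161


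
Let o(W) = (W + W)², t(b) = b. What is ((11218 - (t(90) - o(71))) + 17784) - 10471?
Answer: 38605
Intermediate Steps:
o(W) = 4*W² (o(W) = (2*W)² = 4*W²)
((11218 - (t(90) - o(71))) + 17784) - 10471 = ((11218 - (90 - 4*71²)) + 17784) - 10471 = ((11218 - (90 - 4*5041)) + 17784) - 10471 = ((11218 - (90 - 1*20164)) + 17784) - 10471 = ((11218 - (90 - 20164)) + 17784) - 10471 = ((11218 - 1*(-20074)) + 17784) - 10471 = ((11218 + 20074) + 17784) - 10471 = (31292 + 17784) - 10471 = 49076 - 10471 = 38605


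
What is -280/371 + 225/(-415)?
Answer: -5705/4399 ≈ -1.2969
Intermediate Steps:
-280/371 + 225/(-415) = -280*1/371 + 225*(-1/415) = -40/53 - 45/83 = -5705/4399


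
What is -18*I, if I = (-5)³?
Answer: 2250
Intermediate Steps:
I = -125
-18*I = -18*(-125) = 2250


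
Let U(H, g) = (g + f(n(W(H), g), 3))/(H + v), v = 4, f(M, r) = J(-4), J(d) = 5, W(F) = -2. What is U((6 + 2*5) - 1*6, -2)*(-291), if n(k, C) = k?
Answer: -873/14 ≈ -62.357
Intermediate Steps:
f(M, r) = 5
U(H, g) = (5 + g)/(4 + H) (U(H, g) = (g + 5)/(H + 4) = (5 + g)/(4 + H))
U((6 + 2*5) - 1*6, -2)*(-291) = ((5 - 2)/(4 + ((6 + 2*5) - 1*6)))*(-291) = (3/(4 + ((6 + 10) - 6)))*(-291) = (3/(4 + (16 - 6)))*(-291) = (3/(4 + 10))*(-291) = (3/14)*(-291) = -873/14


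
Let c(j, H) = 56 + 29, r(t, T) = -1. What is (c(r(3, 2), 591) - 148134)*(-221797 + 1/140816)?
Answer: 4623950215699199/140816 ≈ 3.2837e+10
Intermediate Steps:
c(j, H) = 85
(c(r(3, 2), 591) - 148134)*(-221797 + 1/140816) = (85 - 148134)*(-221797 + 1/140816) = -148049*(-221797 + 1/140816) = -148049*(-31232566351/140816) = 4623950215699199/140816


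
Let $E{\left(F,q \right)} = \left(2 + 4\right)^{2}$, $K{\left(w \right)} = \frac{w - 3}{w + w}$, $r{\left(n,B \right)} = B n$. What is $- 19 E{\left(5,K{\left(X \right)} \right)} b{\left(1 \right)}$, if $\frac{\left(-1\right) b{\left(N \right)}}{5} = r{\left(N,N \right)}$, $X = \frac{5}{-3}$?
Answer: $3420$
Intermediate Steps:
$X = - \frac{5}{3}$ ($X = 5 \left(- \frac{1}{3}\right) = - \frac{5}{3} \approx -1.6667$)
$b{\left(N \right)} = - 5 N^{2}$ ($b{\left(N \right)} = - 5 N N = - 5 N^{2}$)
$K{\left(w \right)} = \frac{-3 + w}{2 w}$
$E{\left(F,q \right)} = 36$ ($E{\left(F,q \right)} = 6^{2} = 36$)
$- 19 E{\left(5,K{\left(X \right)} \right)} b{\left(1 \right)} = \left(-19\right) 36 \left(- 5 \cdot 1^{2}\right) = - 684 \left(\left(-5\right) 1\right) = \left(-684\right) \left(-5\right) = 3420$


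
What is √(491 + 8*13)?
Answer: √595 ≈ 24.393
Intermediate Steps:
√(491 + 8*13) = √(491 + 104) = √595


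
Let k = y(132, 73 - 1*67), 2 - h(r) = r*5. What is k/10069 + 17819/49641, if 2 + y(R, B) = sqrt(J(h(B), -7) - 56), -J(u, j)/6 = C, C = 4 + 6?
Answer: 179320229/499835229 + 2*I*sqrt(29)/10069 ≈ 0.35876 + 0.0010697*I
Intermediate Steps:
h(r) = 2 - 5*r (h(r) = 2 - r*5 = 2 - 5*r)
C = 10
J(u, j) = -60 (J(u, j) = -6*10 = -60)
y(R, B) = -2 + 2*I*sqrt(29) (y(R, B) = -2 + sqrt(-60 - 56) = -2 + sqrt(-116) = -2 + 2*I*sqrt(29))
k = -2 + 2*I*sqrt(29) ≈ -2.0 + 10.77*I
k/10069 + 17819/49641 = (-2 + 2*I*sqrt(29))/10069 + 17819/49641 = (-2 + 2*I*sqrt(29))*(1/10069) + 17819*(1/49641) = (-2/10069 + 2*I*sqrt(29)/10069) + 17819/49641 = 179320229/499835229 + 2*I*sqrt(29)/10069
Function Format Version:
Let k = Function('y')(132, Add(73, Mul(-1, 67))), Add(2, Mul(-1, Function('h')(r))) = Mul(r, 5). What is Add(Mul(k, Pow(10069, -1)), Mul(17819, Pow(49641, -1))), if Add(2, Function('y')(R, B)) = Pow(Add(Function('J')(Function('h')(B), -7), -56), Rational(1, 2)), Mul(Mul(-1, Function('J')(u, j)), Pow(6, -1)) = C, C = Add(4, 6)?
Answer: Add(Rational(179320229, 499835229), Mul(Rational(2, 10069), I, Pow(29, Rational(1, 2)))) ≈ Add(0.35876, Mul(0.0010697, I))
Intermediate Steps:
Function('h')(r) = Add(2, Mul(-5, r)) (Function('h')(r) = Add(2, Mul(-1, Mul(r, 5))) = Add(2, Mul(-1, Mul(5, r))) = Add(2, Mul(-5, r)))
C = 10
Function('J')(u, j) = -60 (Function('J')(u, j) = Mul(-6, 10) = -60)
Function('y')(R, B) = Add(-2, Mul(2, I, Pow(29, Rational(1, 2)))) (Function('y')(R, B) = Add(-2, Pow(Add(-60, -56), Rational(1, 2))) = Add(-2, Pow(-116, Rational(1, 2))) = Add(-2, Mul(2, I, Pow(29, Rational(1, 2)))))
k = Add(-2, Mul(2, I, Pow(29, Rational(1, 2)))) ≈ Add(-2.0000, Mul(10.770, I))
Add(Mul(k, Pow(10069, -1)), Mul(17819, Pow(49641, -1))) = Add(Mul(Add(-2, Mul(2, I, Pow(29, Rational(1, 2)))), Pow(10069, -1)), Mul(17819, Pow(49641, -1))) = Add(Mul(Add(-2, Mul(2, I, Pow(29, Rational(1, 2)))), Rational(1, 10069)), Mul(17819, Rational(1, 49641))) = Add(Add(Rational(-2, 10069), Mul(Rational(2, 10069), I, Pow(29, Rational(1, 2)))), Rational(17819, 49641)) = Add(Rational(179320229, 499835229), Mul(Rational(2, 10069), I, Pow(29, Rational(1, 2))))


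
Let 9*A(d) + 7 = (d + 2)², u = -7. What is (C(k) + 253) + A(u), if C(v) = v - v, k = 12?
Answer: 255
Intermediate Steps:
C(v) = 0
A(d) = -7/9 + (2 + d)²/9 (A(d) = -7/9 + (d + 2)²/9 = -7/9 + (2 + d)²/9)
(C(k) + 253) + A(u) = (0 + 253) + (-7/9 + (2 - 7)²/9) = 253 + (-7/9 + (⅑)*(-5)²) = 253 + (-7/9 + (⅑)*25) = 253 + (-7/9 + 25/9) = 253 + 2 = 255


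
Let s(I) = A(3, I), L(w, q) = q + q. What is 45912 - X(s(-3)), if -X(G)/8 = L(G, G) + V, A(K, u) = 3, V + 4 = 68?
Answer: 46472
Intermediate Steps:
V = 64 (V = -4 + 68 = 64)
L(w, q) = 2*q
s(I) = 3
X(G) = -512 - 16*G (X(G) = -8*(2*G + 64) = -8*(64 + 2*G) = -512 - 16*G)
45912 - X(s(-3)) = 45912 - (-512 - 16*3) = 45912 - (-512 - 48) = 45912 - 1*(-560) = 45912 + 560 = 46472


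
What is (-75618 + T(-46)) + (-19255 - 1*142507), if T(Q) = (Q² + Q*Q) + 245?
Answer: -232903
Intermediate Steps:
T(Q) = 245 + 2*Q² (T(Q) = (Q² + Q²) + 245 = 2*Q² + 245 = 245 + 2*Q²)
(-75618 + T(-46)) + (-19255 - 1*142507) = (-75618 + (245 + 2*(-46)²)) + (-19255 - 1*142507) = (-75618 + (245 + 2*2116)) + (-19255 - 142507) = (-75618 + (245 + 4232)) - 161762 = (-75618 + 4477) - 161762 = -71141 - 161762 = -232903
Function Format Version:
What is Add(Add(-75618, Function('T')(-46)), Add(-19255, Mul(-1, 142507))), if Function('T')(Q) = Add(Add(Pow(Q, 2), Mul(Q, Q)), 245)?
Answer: -232903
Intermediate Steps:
Function('T')(Q) = Add(245, Mul(2, Pow(Q, 2))) (Function('T')(Q) = Add(Add(Pow(Q, 2), Pow(Q, 2)), 245) = Add(Mul(2, Pow(Q, 2)), 245) = Add(245, Mul(2, Pow(Q, 2))))
Add(Add(-75618, Function('T')(-46)), Add(-19255, Mul(-1, 142507))) = Add(Add(-75618, Add(245, Mul(2, Pow(-46, 2)))), Add(-19255, Mul(-1, 142507))) = Add(Add(-75618, Add(245, Mul(2, 2116))), Add(-19255, -142507)) = Add(Add(-75618, Add(245, 4232)), -161762) = Add(Add(-75618, 4477), -161762) = Add(-71141, -161762) = -232903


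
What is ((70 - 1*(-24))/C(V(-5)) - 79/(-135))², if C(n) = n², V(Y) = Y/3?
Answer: 539958169/455625 ≈ 1185.1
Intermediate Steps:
V(Y) = Y/3 (V(Y) = Y*(⅓) = Y/3)
((70 - 1*(-24))/C(V(-5)) - 79/(-135))² = ((70 - 1*(-24))/(((⅓)*(-5))²) - 79/(-135))² = ((70 + 24)/((-5/3)²) - 79*(-1/135))² = (94/(25/9) + 79/135)² = (94*(9/25) + 79/135)² = (846/25 + 79/135)² = (23237/675)² = 539958169/455625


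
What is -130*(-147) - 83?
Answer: 19027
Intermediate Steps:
-130*(-147) - 83 = 19110 - 83 = 19027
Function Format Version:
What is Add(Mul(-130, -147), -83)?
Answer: 19027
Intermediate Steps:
Add(Mul(-130, -147), -83) = Add(19110, -83) = 19027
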